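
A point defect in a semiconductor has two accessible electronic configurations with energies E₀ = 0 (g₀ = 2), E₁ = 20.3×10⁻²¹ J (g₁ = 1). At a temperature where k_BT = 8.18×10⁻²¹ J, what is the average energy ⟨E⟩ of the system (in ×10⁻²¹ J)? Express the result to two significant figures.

0.81 ×10⁻²¹ J

Eᵢ/kT = 0, 2.482.
Z = Σ gᵢe^(−Eᵢ/kT) = 2·e^(−0) + 1·e^(−2.482) = 2.000 + 0.08358 = 2.084.
⟨E⟩ = Σ Eᵢ gᵢe^(−Eᵢ/kT) / Z = (0·2.000 + 20.3·0.08358) / 2.084 = 0.81 ×10⁻²¹ J.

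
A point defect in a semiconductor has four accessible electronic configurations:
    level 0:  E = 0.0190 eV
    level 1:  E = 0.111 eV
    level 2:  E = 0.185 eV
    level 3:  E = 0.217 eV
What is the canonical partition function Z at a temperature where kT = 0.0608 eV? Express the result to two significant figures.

Eᵢ/kT = 0.3125, 1.826, 3.043, 3.569.
Z = Σ e^(−Eᵢ/kT) = e^(−0.3125) + e^(−1.826) + e^(−3.043) + e^(−3.569) = 0.7316 + 0.1611 + 0.04769 + 0.02818 = 0.9686.

Z = 0.97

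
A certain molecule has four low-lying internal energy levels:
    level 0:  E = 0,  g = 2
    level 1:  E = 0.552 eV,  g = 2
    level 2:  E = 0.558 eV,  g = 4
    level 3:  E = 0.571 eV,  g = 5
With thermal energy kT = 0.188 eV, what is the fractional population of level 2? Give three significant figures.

0.0806

Eᵢ/kT = 0, 2.9362, 2.9681, 3.0372.
Z = Σ gᵢe^(−Eᵢ/kT) = 2·e^(−0) + 2·e^(−2.9362) + 4·e^(−2.9681) + 5·e^(−3.0372) = 2.0000 + 0.10613 + 0.20560 + 0.23985 = 2.5516.
P₂ = g₂ e^(−E₂/kT) / Z = 0.20560/2.5516 = 0.0806.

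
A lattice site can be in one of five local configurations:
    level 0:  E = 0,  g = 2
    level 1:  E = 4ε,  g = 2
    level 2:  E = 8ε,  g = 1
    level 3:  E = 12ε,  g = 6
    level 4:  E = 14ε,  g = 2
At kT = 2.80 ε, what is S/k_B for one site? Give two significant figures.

1.5

Eᵢ/kT = 0, 1.429, 2.857, 4.286, 5.000.
Z = Σ gᵢe^(−Eᵢ/kT) = 2·e^(−0) + 2·e^(−1.429) + 1·e^(−2.857) + 6·e^(−4.286) + 2·e^(−5.000) = 2.000 + 0.4791 + 0.05744 + 0.08256 + 0.01348 = 2.633.
⟨E⟩ = Σ EᵢPᵢ = 1.350 ε.
S/k_B = ln Z + ⟨E⟩/kT = ln(2.633) + 1.350/2.80 = 0.9681 + 0.4821 = 1.5.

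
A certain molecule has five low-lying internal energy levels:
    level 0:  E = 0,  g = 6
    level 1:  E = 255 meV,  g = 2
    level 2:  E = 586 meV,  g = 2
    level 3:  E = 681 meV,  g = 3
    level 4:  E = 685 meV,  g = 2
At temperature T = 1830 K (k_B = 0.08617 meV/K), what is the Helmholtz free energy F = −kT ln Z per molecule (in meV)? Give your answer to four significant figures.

-295.4 meV

k_BT = 0.08617 × 1830 K = 157.691 meV.
Eᵢ/kT = 0, 1.61709, 3.71613, 4.31857, 4.34394.
Z = Σ gᵢe^(−Eᵢ/kT) = 6·e^(−0) + 2·e^(−1.61709) + 2·e^(−3.71613) + 3·e^(−4.31857) + 2·e^(−4.34394) = 6.00000 + 0.396951 + 0.0486559 + 0.0399567 + 0.0259705 = 6.51153.
F = −kT ln Z = −157.691 × ln(6.51153) = −157.691 × 1.87357 = -295.4 meV.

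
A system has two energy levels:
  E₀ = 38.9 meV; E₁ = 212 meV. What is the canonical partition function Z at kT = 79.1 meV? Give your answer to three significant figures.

Z = 0.680

Eᵢ/kT = 0.49178, 2.6802.
Z = Σ e^(−Eᵢ/kT) = e^(−0.49178) + e^(−2.6802) = 0.61154 + 0.068549 = 0.68009.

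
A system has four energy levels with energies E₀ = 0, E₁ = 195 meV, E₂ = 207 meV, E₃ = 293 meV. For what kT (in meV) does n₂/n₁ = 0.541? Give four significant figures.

19.53 meV

n₂/n₁ = exp[−(E₂−E₁)/kT] = 0.541.
⇒ (E₂−E₁)/kT = ln(1/0.541) = ln(1.84843) = 0.614337.
kT = 12 meV / 0.614337 = 19.53 meV.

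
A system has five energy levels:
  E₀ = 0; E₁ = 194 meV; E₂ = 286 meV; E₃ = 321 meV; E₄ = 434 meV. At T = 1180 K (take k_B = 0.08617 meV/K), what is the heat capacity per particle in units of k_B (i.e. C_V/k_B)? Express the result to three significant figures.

k_BT = 0.08617 × 1180 K = 101.68 meV.
Eᵢ/kT = 0, 1.9079, 2.8127, 3.1570, 4.2683.
Z = Σ e^(−Eᵢ/kT) = e^(−0) + e^(−1.9079) + e^(−2.8127) + e^(−3.1570) + e^(−4.2683) = 1.0000 + 0.14839 + 0.060043 + 0.042553 + 0.014006 = 1.2650.
⟨E⟩ = 51.935 meV, ⟨E²⟩ = 13849 meV².
C_V/k_B = (⟨E²⟩ − ⟨E⟩²)/(kT)² = (13849 − 2697.2)/10339 = 1.08.

1.08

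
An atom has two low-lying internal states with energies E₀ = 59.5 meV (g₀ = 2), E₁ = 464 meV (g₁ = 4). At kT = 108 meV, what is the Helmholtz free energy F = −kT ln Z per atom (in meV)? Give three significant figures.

Eᵢ/kT = 0.55093, 4.2963.
Z = Σ gᵢe^(−Eᵢ/kT) = 2·e^(−0.55093) + 4·e^(−4.2963) = 1.1528 + 0.054475 = 1.2073.
F = −kT ln Z = −108 × ln(1.2073) = −108 × 0.18839 = -20.3 meV.

-20.3 meV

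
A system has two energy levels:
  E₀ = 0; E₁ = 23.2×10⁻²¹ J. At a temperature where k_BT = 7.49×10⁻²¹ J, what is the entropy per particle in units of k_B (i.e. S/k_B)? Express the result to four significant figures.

Eᵢ/kT = 0, 3.09746.
Z = Σ e^(−Eᵢ/kT) = e^(−0) + e^(−3.09746) = 1.00000 + 0.0451638 = 1.04516.
⟨E⟩ = Σ EᵢPᵢ = 1.00253 ×10⁻²¹ J.
S/k_B = ln Z + ⟨E⟩/kT = ln(1.04516) + 1.00253/7.49 = 0.0441700 + 0.133849 = 0.1780.

0.1780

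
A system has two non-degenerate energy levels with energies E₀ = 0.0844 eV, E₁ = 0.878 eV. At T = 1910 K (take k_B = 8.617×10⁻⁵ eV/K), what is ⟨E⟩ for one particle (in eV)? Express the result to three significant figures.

0.0907 eV

k_BT = 8.617×10⁻⁵ × 1910 K = 0.16458 eV.
Eᵢ/kT = 0.51282, 5.3348.
Z = Σ e^(−Eᵢ/kT) = e^(−0.51282) + e^(−5.3348) = 0.59880 + 0.0048209 = 0.60362.
⟨E⟩ = Σ Eᵢ e^(−Eᵢ/kT) / Z = (0.0844·0.59880 + 0.878·0.0048209) / 0.60362 = 0.0907 eV.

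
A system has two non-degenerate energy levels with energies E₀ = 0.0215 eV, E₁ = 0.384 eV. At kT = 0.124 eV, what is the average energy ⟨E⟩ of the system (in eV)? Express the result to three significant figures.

Eᵢ/kT = 0.17339, 3.0968.
Z = Σ e^(−Eᵢ/kT) = e^(−0.17339) + e^(−3.0968) = 0.84081 + 0.045194 = 0.88600.
⟨E⟩ = Σ Eᵢ e^(−Eᵢ/kT) / Z = (0.0215·0.84081 + 0.384·0.045194) / 0.88600 = 0.0400 eV.

0.0400 eV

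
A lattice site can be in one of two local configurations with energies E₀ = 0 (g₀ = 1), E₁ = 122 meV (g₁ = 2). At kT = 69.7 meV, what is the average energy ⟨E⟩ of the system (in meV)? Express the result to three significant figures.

Eᵢ/kT = 0, 1.7504.
Z = Σ gᵢe^(−Eᵢ/kT) = 1·e^(−0) + 2·e^(−1.7504) = 1.0000 + 0.34741 = 1.3474.
⟨E⟩ = Σ Eᵢ gᵢe^(−Eᵢ/kT) / Z = (0·1.0000 + 122·0.34741) / 1.3474 = 31.5 meV.

31.5 meV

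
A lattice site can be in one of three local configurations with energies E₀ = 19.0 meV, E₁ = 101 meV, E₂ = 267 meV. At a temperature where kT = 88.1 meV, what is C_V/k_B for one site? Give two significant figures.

Eᵢ/kT = 0.2157, 1.146, 3.031.
Z = Σ e^(−Eᵢ/kT) = e^(−0.2157) + e^(−1.146) + e^(−3.031) = 0.8060 + 0.3179 + 0.04827 = 1.172.
⟨E⟩ = 51.46 meV, ⟨E²⟩ = 5951 meV².
C_V/k_B = (⟨E²⟩ − ⟨E⟩²)/(kT)² = (5951 − 2648)/7762 = 0.43.

0.43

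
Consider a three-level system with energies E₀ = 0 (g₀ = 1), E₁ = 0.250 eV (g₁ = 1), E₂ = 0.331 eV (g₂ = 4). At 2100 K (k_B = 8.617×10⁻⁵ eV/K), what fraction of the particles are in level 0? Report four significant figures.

k_BT = 8.617×10⁻⁵ × 2100 K = 0.180957 eV.
Eᵢ/kT = 0, 1.38154, 1.82916.
Z = Σ gᵢe^(−Eᵢ/kT) = 1·e^(−0) + 1·e^(−1.38154) + 4·e^(−1.82916) = 1.00000 + 0.251191 + 0.642193 = 1.89338.
P₀ = g₀ e^(−E₀/kT) / Z = 1.00000/1.89338 = 0.5282.

0.5282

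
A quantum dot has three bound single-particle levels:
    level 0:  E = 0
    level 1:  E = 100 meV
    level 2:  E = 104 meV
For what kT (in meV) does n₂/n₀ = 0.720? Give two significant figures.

320 meV

n₂/n₀ = exp[−(E₂−E₀)/kT] = 0.720.
⇒ (E₂−E₀)/kT = ln(1/0.720) = ln(1.389) = 0.3286.
kT = 104 meV / 0.3286 = 320 meV.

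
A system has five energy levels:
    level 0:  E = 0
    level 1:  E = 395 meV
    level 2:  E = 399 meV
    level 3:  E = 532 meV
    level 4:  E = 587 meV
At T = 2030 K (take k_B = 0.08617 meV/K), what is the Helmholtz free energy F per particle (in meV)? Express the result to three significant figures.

-44.5 meV

k_BT = 0.08617 × 2030 K = 174.93 meV.
Eᵢ/kT = 0, 2.2580, 2.2809, 3.0412, 3.3556.
Z = Σ e^(−Eᵢ/kT) = e^(−0) + e^(−2.2580) + e^(−2.2809) + e^(−3.0412) + e^(−3.3556) = 1.0000 + 0.10456 + 0.10219 + 0.047778 + 0.034888 = 1.2894.
F = −kT ln Z = −174.93 × ln(1.2894) = −174.93 × 0.25418 = -44.5 meV.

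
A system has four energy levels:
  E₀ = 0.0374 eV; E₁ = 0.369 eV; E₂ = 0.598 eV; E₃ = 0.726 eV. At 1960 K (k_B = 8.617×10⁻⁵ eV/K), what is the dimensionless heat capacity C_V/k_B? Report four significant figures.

0.8719

k_BT = 8.617×10⁻⁵ × 1960 K = 0.168893 eV.
Eᵢ/kT = 0.221442, 2.18482, 3.54070, 4.29858.
Z = Σ e^(−Eᵢ/kT) = e^(−0.221442) + e^(−2.18482) + e^(−3.54070) + e^(−4.29858) = 0.801362 + 0.112498 + 0.0289930 + 0.0135878 = 0.956441.
⟨E⟩ = 0.103180 eV, ⟨E²⟩ = 0.0355156 eV².
C_V/k_B = (⟨E²⟩ − ⟨E⟩²)/(kT)² = (0.0355156 − 0.0106461)/0.0285248 = 0.8719.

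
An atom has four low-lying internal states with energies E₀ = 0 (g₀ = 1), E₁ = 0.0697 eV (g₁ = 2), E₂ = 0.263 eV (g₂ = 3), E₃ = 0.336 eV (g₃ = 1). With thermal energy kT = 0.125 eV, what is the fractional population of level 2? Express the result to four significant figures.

0.1419

Eᵢ/kT = 0, 0.557600, 2.10400, 2.68800.
Z = Σ gᵢe^(−Eᵢ/kT) = 1·e^(−0) + 2·e^(−0.557600) + 3·e^(−2.10400) + 1·e^(−2.68800) = 1.00000 + 1.14516 + 0.365903 + 0.0680168 = 2.57908.
P₂ = g₂ e^(−E₂/kT) / Z = 0.365903/2.57908 = 0.1419.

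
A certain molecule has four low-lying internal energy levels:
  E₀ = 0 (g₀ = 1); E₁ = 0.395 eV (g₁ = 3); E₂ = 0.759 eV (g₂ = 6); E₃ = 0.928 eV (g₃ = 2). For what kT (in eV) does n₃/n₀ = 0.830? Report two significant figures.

n₃/n₀ = (g₃/g₀) exp[−(E₃−E₀)/kT] = 0.830.
⇒ (E₃−E₀)/kT = ln((2/1)/0.830) = ln(2.410) = 0.8796.
kT = 0.928 eV / 0.8796 = 1.1 eV.

1.1 eV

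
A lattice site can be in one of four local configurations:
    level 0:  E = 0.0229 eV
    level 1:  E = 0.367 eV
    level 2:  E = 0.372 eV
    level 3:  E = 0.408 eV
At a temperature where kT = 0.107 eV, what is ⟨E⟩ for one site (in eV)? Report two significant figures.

Eᵢ/kT = 0.2140, 3.430, 3.477, 3.813.
Z = Σ e^(−Eᵢ/kT) = e^(−0.2140) + e^(−3.430) + e^(−3.477) + e^(−3.813) = 0.8073 + 0.03239 + 0.03090 + 0.02208 = 0.8927.
⟨E⟩ = Σ Eᵢ e^(−Eᵢ/kT) / Z = (0.0229·0.8073 + 0.367·0.03239 + 0.372·0.03090 + 0.408·0.02208) / 0.8927 = 0.057 eV.

0.057 eV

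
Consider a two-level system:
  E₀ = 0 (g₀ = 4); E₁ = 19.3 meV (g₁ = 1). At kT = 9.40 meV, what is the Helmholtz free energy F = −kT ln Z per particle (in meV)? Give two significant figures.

Eᵢ/kT = 0, 2.053.
Z = Σ gᵢe^(−Eᵢ/kT) = 4·e^(−0) + 1·e^(−2.053) = 4.000 + 0.1283 = 4.128.
F = −kT ln Z = −9.40 × ln(4.128) = −9.40 × 1.418 = -13 meV.

-13 meV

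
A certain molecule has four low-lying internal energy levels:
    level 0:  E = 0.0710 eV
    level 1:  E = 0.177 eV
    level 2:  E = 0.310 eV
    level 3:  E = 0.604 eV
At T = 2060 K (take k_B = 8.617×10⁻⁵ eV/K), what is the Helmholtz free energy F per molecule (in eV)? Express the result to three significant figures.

k_BT = 8.617×10⁻⁵ × 2060 K = 0.17751 eV.
Eᵢ/kT = 0.39998, 0.99713, 1.7464, 3.4026.
Z = Σ e^(−Eᵢ/kT) = e^(−0.39998) + e^(−0.99713) + e^(−1.7464) + e^(−3.4026) = 0.67033 + 0.36894 + 0.17440 + 0.033287 = 1.2470.
F = −kT ln Z = −0.17751 × ln(1.2470) = −0.17751 × 0.22074 = -0.0392 eV.

-0.0392 eV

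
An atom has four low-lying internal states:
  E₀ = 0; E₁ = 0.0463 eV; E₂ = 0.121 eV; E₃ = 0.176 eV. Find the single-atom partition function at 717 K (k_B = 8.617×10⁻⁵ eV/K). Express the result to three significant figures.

Z = 1.67

k_BT = 8.617×10⁻⁵ × 717 K = 0.061784 eV.
Eᵢ/kT = 0, 0.74938, 1.9584, 2.8486.
Z = Σ e^(−Eᵢ/kT) = e^(−0) + e^(−0.74938) + e^(−1.9584) + e^(−2.8486) = 1.0000 + 0.47266 + 0.14108 + 0.057925 = 1.6717.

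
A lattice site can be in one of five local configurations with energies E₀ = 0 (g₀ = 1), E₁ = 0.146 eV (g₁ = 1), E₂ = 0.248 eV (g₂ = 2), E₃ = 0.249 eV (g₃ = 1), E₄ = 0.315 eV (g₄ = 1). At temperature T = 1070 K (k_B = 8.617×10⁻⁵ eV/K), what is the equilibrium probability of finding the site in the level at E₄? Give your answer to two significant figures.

k_BT = 8.617×10⁻⁵ × 1070 K = 0.09220 eV.
Eᵢ/kT = 0, 1.584, 2.690, 2.701, 3.416.
Z = Σ gᵢe^(−Eᵢ/kT) = 1·e^(−0) + 1·e^(−1.584) + 2·e^(−2.690) + 1·e^(−2.701) + 1·e^(−3.416) = 1.000 + 0.2052 + 0.1358 + 0.06714 + 0.03284 = 1.441.
P₄ = g₄ e^(−E₄/kT) / Z = 0.03284/1.441 = 0.023.

0.023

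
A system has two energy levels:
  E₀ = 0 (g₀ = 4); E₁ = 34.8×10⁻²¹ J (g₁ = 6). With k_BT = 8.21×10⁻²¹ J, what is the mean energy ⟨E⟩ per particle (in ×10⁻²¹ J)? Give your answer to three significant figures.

0.737 ×10⁻²¹ J

Eᵢ/kT = 0, 4.2387.
Z = Σ gᵢe^(−Eᵢ/kT) = 4·e^(−0) + 6·e^(−4.2387) = 4.0000 + 0.086558 = 4.0866.
⟨E⟩ = Σ Eᵢ gᵢe^(−Eᵢ/kT) / Z = (0·4.0000 + 34.8·0.086558) / 4.0866 = 0.737 ×10⁻²¹ J.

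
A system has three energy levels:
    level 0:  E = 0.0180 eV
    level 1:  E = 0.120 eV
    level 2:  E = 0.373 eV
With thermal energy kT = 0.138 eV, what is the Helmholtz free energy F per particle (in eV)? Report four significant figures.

-0.04282 eV

Eᵢ/kT = 0.130435, 0.869565, 2.70290.
Z = Σ e^(−Eᵢ/kT) = e^(−0.130435) + e^(−0.869565) + e^(−2.70290) = 0.877714 + 0.419134 + 0.0670109 = 1.36386.
F = −kT ln Z = −0.138 × ln(1.36386) = −0.138 × 0.310319 = -0.04282 eV.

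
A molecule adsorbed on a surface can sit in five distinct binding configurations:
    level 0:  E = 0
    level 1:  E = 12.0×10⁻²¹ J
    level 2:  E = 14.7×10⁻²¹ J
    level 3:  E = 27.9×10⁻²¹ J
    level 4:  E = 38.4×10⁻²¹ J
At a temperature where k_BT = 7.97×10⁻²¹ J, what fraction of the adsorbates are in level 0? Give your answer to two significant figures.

0.71

Eᵢ/kT = 0, 1.506, 1.844, 3.501, 4.818.
Z = Σ e^(−Eᵢ/kT) = e^(−0) + e^(−1.506) + e^(−1.844) + e^(−3.501) + e^(−4.818) = 1.000 + 0.2218 + 0.1582 + 0.03017 + 0.008083 = 1.418.
P₀ = e^(−E₀/kT) / Z = 1.000/1.418 = 0.71.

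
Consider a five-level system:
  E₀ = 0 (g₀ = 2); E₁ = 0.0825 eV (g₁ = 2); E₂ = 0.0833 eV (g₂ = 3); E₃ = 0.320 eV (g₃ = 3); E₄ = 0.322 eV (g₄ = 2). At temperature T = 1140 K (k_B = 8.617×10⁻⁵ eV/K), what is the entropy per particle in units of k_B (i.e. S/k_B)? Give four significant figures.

k_BT = 8.617×10⁻⁵ × 1140 K = 0.0982338 eV.
Eᵢ/kT = 0, 0.839833, 0.847977, 3.25753, 3.27789.
Z = Σ gᵢe^(−Eᵢ/kT) = 2·e^(−0) + 2·e^(−0.839833) + 3·e^(−0.847977) + 3·e^(−3.25753) + 2·e^(−3.27789) = 2.00000 + 0.863565 + 1.28484 + 0.115450 + 0.0754155 = 4.33927.
⟨E⟩ = Σ EᵢPᵢ = 0.0551934 eV.
S/k_B = ln Z + ⟨E⟩/kT = ln(4.33927) + 0.0551934/0.0982338 = 1.46771 + 0.561858 = 2.030.

2.030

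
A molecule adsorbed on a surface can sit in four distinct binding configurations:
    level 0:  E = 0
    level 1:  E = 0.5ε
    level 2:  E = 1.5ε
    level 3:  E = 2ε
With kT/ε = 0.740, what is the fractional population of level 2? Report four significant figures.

0.07714

Eᵢ/kT = 0, 0.675676, 2.02703, 2.70270.
Z = Σ e^(−Eᵢ/kT) = e^(−0) + e^(−0.675676) + e^(−2.02703) + e^(−2.70270) = 1.00000 + 0.508812 + 0.131726 + 0.0670243 = 1.70756.
P₂ = e^(−E₂/kT) / Z = 0.131726/1.70756 = 0.07714.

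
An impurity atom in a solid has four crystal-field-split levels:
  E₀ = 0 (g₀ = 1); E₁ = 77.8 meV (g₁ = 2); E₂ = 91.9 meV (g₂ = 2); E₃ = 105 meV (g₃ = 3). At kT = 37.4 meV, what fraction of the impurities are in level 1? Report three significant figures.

0.156

Eᵢ/kT = 0, 2.0802, 2.4572, 2.8075.
Z = Σ gᵢe^(−Eᵢ/kT) = 1·e^(−0) + 2·e^(−2.0802) + 2·e^(−2.4572) + 3·e^(−2.8075) = 1.0000 + 0.24981 + 0.17135 + 0.18107 = 1.6022.
P₁ = g₁ e^(−E₁/kT) / Z = 0.24981/1.6022 = 0.156.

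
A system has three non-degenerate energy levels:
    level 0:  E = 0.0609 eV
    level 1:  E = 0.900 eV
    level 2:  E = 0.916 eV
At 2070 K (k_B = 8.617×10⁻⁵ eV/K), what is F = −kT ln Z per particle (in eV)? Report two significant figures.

0.058 eV

k_BT = 8.617×10⁻⁵ × 2070 K = 0.1784 eV.
Eᵢ/kT = 0.3414, 5.045, 5.135.
Z = Σ e^(−Eᵢ/kT) = e^(−0.3414) + e^(−5.045) + e^(−5.135) = 0.7108 + 0.006441 + 0.005887 = 0.7231.
F = −kT ln Z = −0.1784 × ln(0.7231) = −0.1784 × -0.3242 = 0.058 eV.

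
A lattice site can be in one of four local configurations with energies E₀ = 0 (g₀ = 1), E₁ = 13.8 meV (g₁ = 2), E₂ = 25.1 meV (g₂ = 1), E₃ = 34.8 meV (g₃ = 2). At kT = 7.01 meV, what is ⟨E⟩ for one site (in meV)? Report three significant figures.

Eᵢ/kT = 0, 1.9686, 3.5806, 4.9643.
Z = Σ gᵢe^(−Eᵢ/kT) = 1·e^(−0) + 2·e^(−1.9686) + 1·e^(−3.5806) + 2·e^(−4.9643) = 1.0000 + 0.27930 + 0.027859 + 0.013966 = 1.3211.
⟨E⟩ = Σ Eᵢ gᵢe^(−Eᵢ/kT) / Z = (0·1.0000 + 13.8·0.27930 + 25.1·0.027859 + 34.8·0.013966) / 1.3211 = 3.81 meV.

3.81 meV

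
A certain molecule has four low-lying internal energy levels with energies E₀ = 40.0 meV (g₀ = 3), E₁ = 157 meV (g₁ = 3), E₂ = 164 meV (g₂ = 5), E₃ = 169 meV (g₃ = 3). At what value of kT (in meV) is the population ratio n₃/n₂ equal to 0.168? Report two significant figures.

3.9 meV

n₃/n₂ = (g₃/g₂) exp[−(E₃−E₂)/kT] = 0.168.
⇒ (E₃−E₂)/kT = ln((3/5)/0.168) = ln(3.571) = 1.273.
kT = 5 meV / 1.273 = 3.9 meV.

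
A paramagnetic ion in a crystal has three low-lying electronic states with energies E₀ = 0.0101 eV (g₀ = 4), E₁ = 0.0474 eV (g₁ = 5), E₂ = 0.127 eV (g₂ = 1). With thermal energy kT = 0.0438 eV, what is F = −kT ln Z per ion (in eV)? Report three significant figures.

Eᵢ/kT = 0.23059, 1.0822, 2.8995.
Z = Σ gᵢe^(−Eᵢ/kT) = 4·e^(−0.23059) + 5·e^(−1.0822) + 1·e^(−2.8995) = 3.1763 + 1.6942 + 0.055051 = 4.9256.
F = −kT ln Z = −0.0438 × ln(4.9256) = −0.0438 × 1.5944 = -0.0698 eV.

-0.0698 eV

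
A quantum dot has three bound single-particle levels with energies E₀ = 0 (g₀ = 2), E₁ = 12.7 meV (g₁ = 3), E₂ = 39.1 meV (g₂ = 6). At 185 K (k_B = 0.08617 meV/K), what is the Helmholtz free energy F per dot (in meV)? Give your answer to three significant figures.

k_BT = 0.08617 × 185 K = 15.941 meV.
Eᵢ/kT = 0, 0.79669, 2.4528.
Z = Σ gᵢe^(−Eᵢ/kT) = 2·e^(−0) + 3·e^(−0.79669) + 6·e^(−2.4528) = 2.0000 + 1.3525 + 0.51631 = 3.8688.
F = −kT ln Z = −15.941 × ln(3.8688) = −15.941 × 1.3529 = -21.6 meV.

-21.6 meV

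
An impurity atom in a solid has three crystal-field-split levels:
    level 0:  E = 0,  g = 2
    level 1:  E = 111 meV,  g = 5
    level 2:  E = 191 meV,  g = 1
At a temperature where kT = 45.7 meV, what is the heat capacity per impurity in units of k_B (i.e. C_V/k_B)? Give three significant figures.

0.954

Eᵢ/kT = 0, 2.4289, 4.1794.
Z = Σ gᵢe^(−Eᵢ/kT) = 2·e^(−0) + 5·e^(−2.4289) + 1·e^(−4.1794) = 2.0000 + 0.44067 + 0.015308 = 2.4560.
⟨E⟩ = 21.107 meV, ⟨E²⟩ = 2438.1 meV².
C_V/k_B = (⟨E²⟩ − ⟨E⟩²)/(kT)² = (2438.1 − 445.51)/2088.5 = 0.954.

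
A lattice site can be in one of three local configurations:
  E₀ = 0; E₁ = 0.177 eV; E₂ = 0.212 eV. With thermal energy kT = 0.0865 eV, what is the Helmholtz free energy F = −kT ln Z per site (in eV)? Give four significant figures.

Eᵢ/kT = 0, 2.04624, 2.45087.
Z = Σ e^(−Eᵢ/kT) = e^(−0) + e^(−2.04624) + e^(−2.45087) = 1.00000 + 0.129220 + 0.0862185 = 1.21544.
F = −kT ln Z = −0.0865 × ln(1.21544) = −0.0865 × 0.195106 = -0.01688 eV.

-0.01688 eV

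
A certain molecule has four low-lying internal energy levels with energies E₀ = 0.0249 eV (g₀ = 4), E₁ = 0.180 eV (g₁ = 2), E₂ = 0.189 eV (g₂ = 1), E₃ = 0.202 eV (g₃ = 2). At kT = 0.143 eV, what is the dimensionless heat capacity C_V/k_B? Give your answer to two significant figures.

0.27

Eᵢ/kT = 0.1741, 1.259, 1.322, 1.413.
Z = Σ gᵢe^(−Eᵢ/kT) = 4·e^(−0.1741) + 2·e^(−1.259) + 1·e^(−1.322) + 2·e^(−1.413) = 3.361 + 0.5679 + 0.2666 + 0.4868 = 4.682.
⟨E⟩ = 0.07147 eV, ⟨E²⟩ = 0.01065 eV².
C_V/k_B = (⟨E²⟩ − ⟨E⟩²)/(kT)² = (0.01065 − 0.005108)/0.02045 = 0.27.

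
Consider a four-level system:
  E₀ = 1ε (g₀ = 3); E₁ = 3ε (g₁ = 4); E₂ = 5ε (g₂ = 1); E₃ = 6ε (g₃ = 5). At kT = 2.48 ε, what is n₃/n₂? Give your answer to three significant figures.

n₃/n₂ = (g₃/g₂) exp[−(E₃−E₂)/kT] = (5/1) × exp(−(1ε)/(2.48ε)) = (5/1) × exp(-0.40323) = 3.34.

3.34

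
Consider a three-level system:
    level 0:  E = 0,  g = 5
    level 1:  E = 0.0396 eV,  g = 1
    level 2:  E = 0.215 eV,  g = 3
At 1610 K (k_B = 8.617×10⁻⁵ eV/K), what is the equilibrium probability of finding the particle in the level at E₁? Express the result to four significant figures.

k_BT = 8.617×10⁻⁵ × 1610 K = 0.138734 eV.
Eᵢ/kT = 0, 0.285438, 1.54973.
Z = Σ gᵢe^(−Eᵢ/kT) = 5·e^(−0) + 1·e^(−0.285438) + 3·e^(−1.54973) = 5.00000 + 0.751685 + 0.636916 = 6.38860.
P₁ = g₁ e^(−E₁/kT) / Z = 0.751685/6.38860 = 0.1177.

0.1177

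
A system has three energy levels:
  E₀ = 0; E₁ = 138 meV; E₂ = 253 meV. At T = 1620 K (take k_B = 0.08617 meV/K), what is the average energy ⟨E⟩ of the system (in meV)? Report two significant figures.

60 meV

k_BT = 0.08617 × 1620 K = 139.6 meV.
Eᵢ/kT = 0, 0.9885, 1.812.
Z = Σ e^(−Eᵢ/kT) = e^(−0) + e^(−0.9885) + e^(−1.812) = 1.000 + 0.3721 + 0.1633 = 1.535.
⟨E⟩ = Σ Eᵢ e^(−Eᵢ/kT) / Z = (0·1.000 + 138·0.3721 + 253·0.1633) / 1.535 = 60 meV.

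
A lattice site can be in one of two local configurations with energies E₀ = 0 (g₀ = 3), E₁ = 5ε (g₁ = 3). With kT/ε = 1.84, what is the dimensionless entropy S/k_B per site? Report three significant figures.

1.33

Eᵢ/kT = 0, 2.7174.
Z = Σ gᵢe^(−Eᵢ/kT) = 3·e^(−0) + 3·e^(−2.7174) = 3.0000 + 0.19814 = 3.1981.
⟨E⟩ = Σ EᵢPᵢ = 0.30978 ε.
S/k_B = ln Z + ⟨E⟩/kT = ln(3.1981) + 0.30978/1.84 = 1.1626 + 0.16836 = 1.33.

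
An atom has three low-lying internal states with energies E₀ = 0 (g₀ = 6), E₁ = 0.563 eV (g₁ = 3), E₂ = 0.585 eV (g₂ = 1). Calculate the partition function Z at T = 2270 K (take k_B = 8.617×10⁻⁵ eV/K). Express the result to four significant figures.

Z = 6.219

k_BT = 8.617×10⁻⁵ × 2270 K = 0.195606 eV.
Eᵢ/kT = 0, 2.87823, 2.99071.
Z = Σ gᵢe^(−Eᵢ/kT) = 6·e^(−0) + 3·e^(−2.87823) + 1·e^(−2.99071) = 6.00000 + 0.168703 + 0.0502517 = 6.21895.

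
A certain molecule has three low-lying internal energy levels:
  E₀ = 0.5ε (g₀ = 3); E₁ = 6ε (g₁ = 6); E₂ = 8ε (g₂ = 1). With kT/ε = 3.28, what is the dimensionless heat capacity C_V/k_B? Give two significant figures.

Eᵢ/kT = 0.1524, 1.829, 2.439.
Z = Σ gᵢe^(−Eᵢ/kT) = 3·e^(−0.1524) + 6·e^(−1.829) + 1·e^(−2.439) = 2.576 + 0.9634 + 0.08725 = 3.627.
⟨E⟩ = 2.141 ε, ⟨E²⟩ = 11.28 ε².
C_V/k_B = (⟨E²⟩ − ⟨E⟩²)/(kT)² = (11.28 − 4.584)/10.76 = 0.62.

0.62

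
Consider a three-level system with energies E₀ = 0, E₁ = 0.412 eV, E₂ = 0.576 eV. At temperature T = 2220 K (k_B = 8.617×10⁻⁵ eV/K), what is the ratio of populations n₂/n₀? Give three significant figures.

k_BT = 8.617×10⁻⁵ × 2220 K = 0.19130 eV.
n₂/n₀ = exp[−(E₂−E₀)/kT] = exp(−(0.576 eV)/(0.19130 eV)) = exp(-3.0110) = 0.0492.

0.0492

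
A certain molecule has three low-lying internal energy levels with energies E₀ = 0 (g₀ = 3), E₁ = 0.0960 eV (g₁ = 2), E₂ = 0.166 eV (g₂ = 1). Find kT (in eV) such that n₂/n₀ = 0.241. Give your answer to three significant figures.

n₂/n₀ = (g₂/g₀) exp[−(E₂−E₀)/kT] = 0.241.
⇒ (E₂−E₀)/kT = ln((1/3)/0.241) = ln(1.3831) = 0.32433.
kT = 0.166 eV / 0.32433 = 0.512 eV.

0.512 eV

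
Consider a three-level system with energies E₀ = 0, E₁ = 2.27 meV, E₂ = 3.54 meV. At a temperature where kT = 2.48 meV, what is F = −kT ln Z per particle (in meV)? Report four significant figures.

-1.227 meV

Eᵢ/kT = 0, 0.915323, 1.42742.
Z = Σ e^(−Eᵢ/kT) = e^(−0) + e^(−0.915323) + e^(−1.42742) = 1.00000 + 0.400387 + 0.239927 = 1.64031.
F = −kT ln Z = −2.48 × ln(1.64031) = −2.48 × 0.494885 = -1.227 meV.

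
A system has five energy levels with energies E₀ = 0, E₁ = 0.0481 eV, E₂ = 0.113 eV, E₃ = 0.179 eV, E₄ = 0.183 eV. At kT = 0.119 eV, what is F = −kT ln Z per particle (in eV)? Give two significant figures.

Eᵢ/kT = 0, 0.4042, 0.9496, 1.504, 1.538.
Z = Σ e^(−Eᵢ/kT) = e^(−0) + e^(−0.4042) + e^(−0.9496) + e^(−1.504) + e^(−1.538) = 1.000 + 0.6675 + 0.3869 + 0.2222 + 0.2148 = 2.491.
F = −kT ln Z = −0.119 × ln(2.491) = −0.119 × 0.9127 = -0.11 eV.

-0.11 eV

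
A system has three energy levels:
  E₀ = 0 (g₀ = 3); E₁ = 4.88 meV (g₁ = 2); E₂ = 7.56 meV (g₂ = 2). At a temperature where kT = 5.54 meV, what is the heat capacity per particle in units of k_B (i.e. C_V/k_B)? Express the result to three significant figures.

Eᵢ/kT = 0, 0.88087, 1.3646.
Z = Σ gᵢe^(−Eᵢ/kT) = 3·e^(−0) + 2·e^(−0.88087) + 2·e^(−1.3646) = 3.0000 + 0.82884 + 0.51097 = 4.3398.
⟨E⟩ = 1.8221 meV, ⟨E²⟩ = 11.278 meV².
C_V/k_B = (⟨E²⟩ − ⟨E⟩²)/(kT)² = (11.278 − 3.3200)/30.692 = 0.259.

0.259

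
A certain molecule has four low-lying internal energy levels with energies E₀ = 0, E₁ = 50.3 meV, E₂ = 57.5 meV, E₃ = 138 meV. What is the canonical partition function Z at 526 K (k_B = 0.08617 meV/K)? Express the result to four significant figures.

k_BT = 0.08617 × 526 K = 45.3254 meV.
Eᵢ/kT = 0, 1.10975, 1.26860, 3.04465.
Z = Σ e^(−Eᵢ/kT) = e^(−0) + e^(−1.10975) + e^(−1.26860) + e^(−3.04465) = 1.00000 + 0.329641 + 0.281225 + 0.0476130 = 1.65848.

Z = 1.658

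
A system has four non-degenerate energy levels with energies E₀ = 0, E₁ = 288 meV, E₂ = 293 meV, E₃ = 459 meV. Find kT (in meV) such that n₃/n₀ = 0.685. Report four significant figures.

n₃/n₀ = exp[−(E₃−E₀)/kT] = 0.685.
⇒ (E₃−E₀)/kT = ln(1/0.685) = ln(1.45985) = 0.378334.
kT = 459 meV / 0.378334 = 1213 meV.

1213 meV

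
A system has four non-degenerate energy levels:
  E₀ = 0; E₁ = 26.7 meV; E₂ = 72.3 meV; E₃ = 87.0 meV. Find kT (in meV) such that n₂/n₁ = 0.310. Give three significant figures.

n₂/n₁ = exp[−(E₂−E₁)/kT] = 0.310.
⇒ (E₂−E₁)/kT = ln(1/0.310) = ln(3.2258) = 1.1712.
kT = 45.6 meV / 1.1712 = 38.9 meV.

38.9 meV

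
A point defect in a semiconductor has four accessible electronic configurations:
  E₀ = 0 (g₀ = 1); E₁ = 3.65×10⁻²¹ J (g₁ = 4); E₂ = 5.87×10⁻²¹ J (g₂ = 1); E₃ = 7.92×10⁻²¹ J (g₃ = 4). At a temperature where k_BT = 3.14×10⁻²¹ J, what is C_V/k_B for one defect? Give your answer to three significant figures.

Eᵢ/kT = 0, 1.1624, 1.8694, 2.5223.
Z = Σ gᵢe^(−Eᵢ/kT) = 1·e^(−0) + 4·e^(−1.1624) + 1·e^(−1.8694) + 4·e^(−2.5223) = 1.0000 + 1.2509 + 0.15422 + 0.32110 = 2.7262.
⟨E⟩ = 2.9397, ⟨E²⟩ = 15.450.
C_V/k_B = (⟨E²⟩ − ⟨E⟩²)/(kT)² = (15.450 − 8.6418)/9.8596 = 0.691.

0.691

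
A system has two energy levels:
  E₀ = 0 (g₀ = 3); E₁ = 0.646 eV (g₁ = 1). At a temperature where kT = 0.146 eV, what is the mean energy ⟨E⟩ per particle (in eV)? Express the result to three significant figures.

0.00257 eV

Eᵢ/kT = 0, 4.4247.
Z = Σ gᵢe^(−Eᵢ/kT) = 3·e^(−0) + 1·e^(−4.4247) = 3.0000 + 0.011978 = 3.0120.
⟨E⟩ = Σ Eᵢ gᵢe^(−Eᵢ/kT) / Z = (0·3.0000 + 0.646·0.011978) / 3.0120 = 0.00257 eV.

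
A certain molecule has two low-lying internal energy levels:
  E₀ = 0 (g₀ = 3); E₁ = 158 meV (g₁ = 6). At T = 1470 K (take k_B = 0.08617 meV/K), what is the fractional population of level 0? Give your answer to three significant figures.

k_BT = 0.08617 × 1470 K = 126.67 meV.
Eᵢ/kT = 0, 1.2473.
Z = Σ gᵢe^(−Eᵢ/kT) = 3·e^(−0) + 6·e^(−1.2473) = 3.0000 + 1.7237 = 4.7237.
P₀ = g₀ e^(−E₀/kT) / Z = 3.0000/4.7237 = 0.635.

0.635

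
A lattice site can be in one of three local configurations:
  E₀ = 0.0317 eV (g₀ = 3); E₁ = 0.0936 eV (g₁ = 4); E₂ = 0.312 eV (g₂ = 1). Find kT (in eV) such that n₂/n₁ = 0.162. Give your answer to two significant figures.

n₂/n₁ = (g₂/g₁) exp[−(E₂−E₁)/kT] = 0.162.
⇒ (E₂−E₁)/kT = ln((1/4)/0.162) = ln(1.543) = 0.4337.
kT = 0.2184 eV / 0.4337 = 0.50 eV.

0.50 eV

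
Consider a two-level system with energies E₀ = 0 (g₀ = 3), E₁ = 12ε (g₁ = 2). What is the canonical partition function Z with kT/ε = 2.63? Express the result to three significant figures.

Eᵢ/kT = 0, 4.5627.
Z = Σ gᵢe^(−Eᵢ/kT) = 3·e^(−0) + 2·e^(−4.5627) = 3.0000 + 0.020868 = 3.0209.

Z = 3.02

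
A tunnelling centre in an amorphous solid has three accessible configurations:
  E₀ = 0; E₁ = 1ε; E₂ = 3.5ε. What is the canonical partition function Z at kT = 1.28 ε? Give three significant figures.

Z = 1.52

Eᵢ/kT = 0, 0.78125, 2.7344.
Z = Σ e^(−Eᵢ/kT) = e^(−0) + e^(−0.78125) + e^(−2.7344) = 1.0000 + 0.45783 + 0.064933 = 1.5228.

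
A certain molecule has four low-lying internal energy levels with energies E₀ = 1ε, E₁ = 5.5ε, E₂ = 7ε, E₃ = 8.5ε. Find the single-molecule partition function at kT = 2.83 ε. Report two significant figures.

Z = 0.98

Eᵢ/kT = 0.3534, 1.943, 2.473, 3.004.
Z = Σ e^(−Eᵢ/kT) = e^(−0.3534) + e^(−1.943) + e^(−2.473) + e^(−3.004) = 0.7023 + 0.1433 + 0.08433 + 0.04959 = 0.9795.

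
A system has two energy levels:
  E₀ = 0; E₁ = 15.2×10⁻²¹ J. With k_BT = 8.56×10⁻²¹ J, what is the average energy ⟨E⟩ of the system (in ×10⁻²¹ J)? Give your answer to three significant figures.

Eᵢ/kT = 0, 1.7757.
Z = Σ e^(−Eᵢ/kT) = e^(−0) + e^(−1.7757) = 1.0000 + 0.16936 = 1.1694.
⟨E⟩ = Σ Eᵢ e^(−Eᵢ/kT) / Z = (0·1.0000 + 15.2·0.16936) / 1.1694 = 2.20 ×10⁻²¹ J.

2.20 ×10⁻²¹ J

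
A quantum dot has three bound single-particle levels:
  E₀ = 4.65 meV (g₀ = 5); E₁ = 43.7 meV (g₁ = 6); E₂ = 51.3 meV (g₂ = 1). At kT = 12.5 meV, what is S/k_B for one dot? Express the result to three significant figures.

Eᵢ/kT = 0.37200, 3.4960, 4.1040.
Z = Σ gᵢe^(−Eᵢ/kT) = 5·e^(−0.37200) + 6·e^(−3.4960) + 1·e^(−4.1040) = 3.4468 + 0.18191 + 0.016507 = 3.6452.
⟨E⟩ = Σ EᵢPᵢ = 6.8100 meV.
S/k_B = ln Z + ⟨E⟩/kT = ln(3.6452) + 6.8100/12.5 = 1.2934 + 0.54480 = 1.84.

1.84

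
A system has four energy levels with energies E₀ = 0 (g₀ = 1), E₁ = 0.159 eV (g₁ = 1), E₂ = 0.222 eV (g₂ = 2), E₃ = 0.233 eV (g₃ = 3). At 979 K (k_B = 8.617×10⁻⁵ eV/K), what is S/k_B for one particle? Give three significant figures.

k_BT = 8.617×10⁻⁵ × 979 K = 0.084360 eV.
Eᵢ/kT = 0, 1.8848, 2.6316, 2.7620.
Z = Σ gᵢe^(−Eᵢ/kT) = 1·e^(−0) + 1·e^(−1.8848) + 2·e^(−2.6316) + 3·e^(−2.7620) = 1.0000 + 0.15186 + 0.14393 + 0.18950 = 1.4853.
⟨E⟩ = Σ EᵢPᵢ = 0.067496 eV.
S/k_B = ln Z + ⟨E⟩/kT = ln(1.4853) + 0.067496/0.084360 = 0.39562 + 0.80009 = 1.20.

1.20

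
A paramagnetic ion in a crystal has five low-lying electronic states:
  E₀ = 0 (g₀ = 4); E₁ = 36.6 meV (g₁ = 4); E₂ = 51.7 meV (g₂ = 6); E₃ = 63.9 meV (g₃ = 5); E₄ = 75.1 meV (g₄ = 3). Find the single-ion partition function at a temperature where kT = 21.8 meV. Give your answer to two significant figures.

Eᵢ/kT = 0, 1.679, 2.372, 2.931, 3.445.
Z = Σ gᵢe^(−Eᵢ/kT) = 4·e^(−0) + 4·e^(−1.679) + 6·e^(−2.372) + 5·e^(−2.931) + 3·e^(−3.445) = 4.000 + 0.7462 + 0.5598 + 0.2667 + 0.09571 = 5.668.

Z = 5.7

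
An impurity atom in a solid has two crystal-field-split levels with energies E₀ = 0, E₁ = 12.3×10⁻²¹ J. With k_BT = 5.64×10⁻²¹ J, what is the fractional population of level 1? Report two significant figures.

Eᵢ/kT = 0, 2.181.
Z = Σ e^(−Eᵢ/kT) = e^(−0) + e^(−2.181) = 1.000 + 0.1129 = 1.113.
P₁ = e^(−E₁/kT) / Z = 0.1129/1.113 = 0.10.

0.10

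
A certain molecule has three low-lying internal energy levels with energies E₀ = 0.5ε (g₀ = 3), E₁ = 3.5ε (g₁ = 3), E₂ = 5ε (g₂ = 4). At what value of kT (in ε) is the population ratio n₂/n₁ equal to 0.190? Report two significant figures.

n₂/n₁ = (g₂/g₁) exp[−(E₂−E₁)/kT] = 0.190.
⇒ (E₂−E₁)/kT = ln((4/3)/0.190) = ln(7.018) = 1.948.
kT = 1.5ε / 1.948 = 0.77 ε.

0.77 ε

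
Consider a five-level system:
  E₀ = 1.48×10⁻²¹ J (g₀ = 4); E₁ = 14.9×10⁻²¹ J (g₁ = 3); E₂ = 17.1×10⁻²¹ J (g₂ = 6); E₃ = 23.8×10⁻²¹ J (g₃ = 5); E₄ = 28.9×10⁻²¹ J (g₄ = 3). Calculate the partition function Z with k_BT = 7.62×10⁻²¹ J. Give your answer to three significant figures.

Eᵢ/kT = 0.19423, 1.9554, 2.2441, 3.1234, 3.7927.
Z = Σ gᵢe^(−Eᵢ/kT) = 4·e^(−0.19423) + 3·e^(−1.9554) + 6·e^(−2.2441) + 5·e^(−3.1234) + 3·e^(−3.7927) = 3.2939 + 0.42452 + 0.63614 + 0.22004 + 0.067604 = 4.6422.

Z = 4.64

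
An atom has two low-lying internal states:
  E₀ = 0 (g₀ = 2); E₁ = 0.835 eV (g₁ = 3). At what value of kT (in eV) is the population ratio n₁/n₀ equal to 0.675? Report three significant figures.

1.05 eV

n₁/n₀ = (g₁/g₀) exp[−(E₁−E₀)/kT] = 0.675.
⇒ (E₁−E₀)/kT = ln((3/2)/0.675) = ln(2.2222) = 0.79850.
kT = 0.835 eV / 0.79850 = 1.05 eV.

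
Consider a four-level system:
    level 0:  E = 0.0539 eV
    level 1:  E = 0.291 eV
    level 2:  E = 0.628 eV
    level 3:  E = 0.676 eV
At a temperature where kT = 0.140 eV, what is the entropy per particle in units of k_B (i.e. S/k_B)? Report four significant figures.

Eᵢ/kT = 0.385000, 2.07857, 4.48571, 4.82857.
Z = Σ e^(−Eᵢ/kT) = e^(−0.385000) + e^(−2.07857) + e^(−4.48571) + e^(−4.82857) = 0.680451 + 0.125109 + 0.0112689 + 0.00799795 = 0.824827.
⟨E⟩ = Σ EᵢPᵢ = 0.103739 eV.
S/k_B = ln Z + ⟨E⟩/kT = ln(0.824827) + 0.103739/0.140 = -0.192582 + 0.740993 = 0.5484.

0.5484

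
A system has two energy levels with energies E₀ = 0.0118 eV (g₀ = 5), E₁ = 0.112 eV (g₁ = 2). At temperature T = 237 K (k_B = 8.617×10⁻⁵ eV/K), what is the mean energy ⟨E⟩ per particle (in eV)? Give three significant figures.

0.0121 eV

k_BT = 8.617×10⁻⁵ × 237 K = 0.020422 eV.
Eᵢ/kT = 0.57781, 5.4843.
Z = Σ gᵢe^(−Eᵢ/kT) = 5·e^(−0.57781) + 2·e^(−5.4843) = 2.8056 + 0.0083029 = 2.8139.
⟨E⟩ = Σ Eᵢ gᵢe^(−Eᵢ/kT) / Z = (0.0118·2.8056 + 0.112·0.0083029) / 2.8139 = 0.0121 eV.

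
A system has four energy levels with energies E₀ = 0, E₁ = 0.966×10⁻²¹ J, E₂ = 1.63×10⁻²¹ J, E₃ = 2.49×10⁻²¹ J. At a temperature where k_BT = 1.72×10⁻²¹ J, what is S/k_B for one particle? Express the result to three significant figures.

1.25

Eᵢ/kT = 0, 0.56163, 0.94767, 1.4477.
Z = Σ e^(−Eᵢ/kT) = e^(−0) + e^(−0.56163) + e^(−0.94767) + e^(−1.4477) = 1.0000 + 0.57028 + 0.38764 + 0.23511 = 2.1930.
⟨E⟩ = Σ EᵢPᵢ = 0.80628 ×10⁻²¹ J.
S/k_B = ln Z + ⟨E⟩/kT = ln(2.1930) + 0.80628/1.72 = 0.78527 + 0.46877 = 1.25.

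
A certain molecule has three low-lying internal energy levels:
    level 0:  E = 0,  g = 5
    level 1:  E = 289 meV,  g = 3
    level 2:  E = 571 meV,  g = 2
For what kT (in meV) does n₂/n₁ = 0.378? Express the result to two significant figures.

n₂/n₁ = (g₂/g₁) exp[−(E₂−E₁)/kT] = 0.378.
⇒ (E₂−E₁)/kT = ln((2/3)/0.378) = ln(1.764) = 0.5676.
kT = 282 meV / 0.5676 = 500 meV.

500 meV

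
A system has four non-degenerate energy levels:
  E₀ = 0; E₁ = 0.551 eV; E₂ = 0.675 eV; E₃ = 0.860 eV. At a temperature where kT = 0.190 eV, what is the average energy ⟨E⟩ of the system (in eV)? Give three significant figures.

0.0539 eV

Eᵢ/kT = 0, 2.9000, 3.5526, 4.5263.
Z = Σ e^(−Eᵢ/kT) = e^(−0) + e^(−2.9000) + e^(−3.5526) + e^(−4.5263) = 1.0000 + 0.055023 + 0.028650 + 0.010821 = 1.0945.
⟨E⟩ = Σ Eᵢ e^(−Eᵢ/kT) / Z = (0·1.0000 + 0.551·0.055023 + 0.675·0.028650 + 0.860·0.010821) / 1.0945 = 0.0539 eV.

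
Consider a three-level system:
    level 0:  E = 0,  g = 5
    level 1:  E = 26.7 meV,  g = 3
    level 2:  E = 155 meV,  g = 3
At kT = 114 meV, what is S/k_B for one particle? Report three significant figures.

Eᵢ/kT = 0, 0.23421, 1.3596.
Z = Σ gᵢe^(−Eᵢ/kT) = 5·e^(−0) + 3·e^(−0.23421) + 3·e^(−1.3596) = 5.0000 + 2.3736 + 0.77029 = 8.1439.
⟨E⟩ = Σ EᵢPᵢ = 22.443 meV.
S/k_B = ln Z + ⟨E⟩/kT = ln(8.1439) + 22.443/114 = 2.0973 + 0.19687 = 2.29.

2.29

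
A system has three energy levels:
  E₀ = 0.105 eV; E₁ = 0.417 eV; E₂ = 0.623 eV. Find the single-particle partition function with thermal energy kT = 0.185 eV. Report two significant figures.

Eᵢ/kT = 0.5676, 2.254, 3.368.
Z = Σ e^(−Eᵢ/kT) = e^(−0.5676) + e^(−2.254) + e^(−3.368) = 0.5669 + 0.1050 + 0.03446 = 0.7064.

Z = 0.71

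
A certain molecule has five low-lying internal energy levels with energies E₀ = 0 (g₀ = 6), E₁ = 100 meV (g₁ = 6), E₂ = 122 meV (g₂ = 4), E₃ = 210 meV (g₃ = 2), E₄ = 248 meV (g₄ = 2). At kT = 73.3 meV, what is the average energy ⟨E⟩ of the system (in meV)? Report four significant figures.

33.81 meV

Eᵢ/kT = 0, 1.36426, 1.66439, 2.86494, 3.38336.
Z = Σ gᵢe^(−Eᵢ/kT) = 6·e^(−0) + 6·e^(−1.36426) + 4·e^(−1.66439) + 2·e^(−2.86494) + 2·e^(−3.38336) = 6.00000 + 1.53342 + 0.757224 + 0.113973 + 0.0678665 = 8.47248.
⟨E⟩ = Σ Eᵢ gᵢe^(−Eᵢ/kT) / Z = (0·6.00000 + 100·1.53342 + 122·0.757224 + 210·0.113973 + 248·0.0678665) / 8.47248 = 33.81 meV.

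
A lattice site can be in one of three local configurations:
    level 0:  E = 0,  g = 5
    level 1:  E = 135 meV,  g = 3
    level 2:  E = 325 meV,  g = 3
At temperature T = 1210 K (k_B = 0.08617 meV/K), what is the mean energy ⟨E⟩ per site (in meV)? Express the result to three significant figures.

25.9 meV

k_BT = 0.08617 × 1210 K = 104.27 meV.
Eᵢ/kT = 0, 1.2947, 3.1169.
Z = Σ gᵢe^(−Eᵢ/kT) = 5·e^(−0) + 3·e^(−1.2947) + 3·e^(−3.1169) = 5.0000 + 0.82194 + 0.13288 = 5.9548.
⟨E⟩ = Σ Eᵢ gᵢe^(−Eᵢ/kT) / Z = (0·5.0000 + 135·0.82194 + 325·0.13288) / 5.9548 = 25.9 meV.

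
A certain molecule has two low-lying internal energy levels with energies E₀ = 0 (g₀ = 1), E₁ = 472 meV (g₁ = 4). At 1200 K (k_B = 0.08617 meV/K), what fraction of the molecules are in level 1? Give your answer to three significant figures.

k_BT = 0.08617 × 1200 K = 103.40 meV.
Eᵢ/kT = 0, 4.5648.
Z = Σ gᵢe^(−Eᵢ/kT) = 1·e^(−0) + 4·e^(−4.5648) = 1.0000 + 0.041648 = 1.0416.
P₁ = g₁ e^(−E₁/kT) / Z = 0.041648/1.0416 = 0.0400.

0.0400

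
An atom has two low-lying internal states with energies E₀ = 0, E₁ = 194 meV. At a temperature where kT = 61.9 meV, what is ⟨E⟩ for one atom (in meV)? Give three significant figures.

8.09 meV

Eᵢ/kT = 0, 3.1341.
Z = Σ e^(−Eᵢ/kT) = e^(−0) + e^(−3.1341) = 1.0000 + 0.043539 = 1.0435.
⟨E⟩ = Σ Eᵢ e^(−Eᵢ/kT) / Z = (0·1.0000 + 194·0.043539) / 1.0435 = 8.09 meV.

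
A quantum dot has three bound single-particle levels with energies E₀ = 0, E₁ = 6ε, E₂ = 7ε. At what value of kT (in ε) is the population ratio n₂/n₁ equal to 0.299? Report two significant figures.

0.83 ε

n₂/n₁ = exp[−(E₂−E₁)/kT] = 0.299.
⇒ (E₂−E₁)/kT = ln(1/0.299) = ln(3.344) = 1.207.
kT = 1ε / 1.207 = 0.83 ε.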